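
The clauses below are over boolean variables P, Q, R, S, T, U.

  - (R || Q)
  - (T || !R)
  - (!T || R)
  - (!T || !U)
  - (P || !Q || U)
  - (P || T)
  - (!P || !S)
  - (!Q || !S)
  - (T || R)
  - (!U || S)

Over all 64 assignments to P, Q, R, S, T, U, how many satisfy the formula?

4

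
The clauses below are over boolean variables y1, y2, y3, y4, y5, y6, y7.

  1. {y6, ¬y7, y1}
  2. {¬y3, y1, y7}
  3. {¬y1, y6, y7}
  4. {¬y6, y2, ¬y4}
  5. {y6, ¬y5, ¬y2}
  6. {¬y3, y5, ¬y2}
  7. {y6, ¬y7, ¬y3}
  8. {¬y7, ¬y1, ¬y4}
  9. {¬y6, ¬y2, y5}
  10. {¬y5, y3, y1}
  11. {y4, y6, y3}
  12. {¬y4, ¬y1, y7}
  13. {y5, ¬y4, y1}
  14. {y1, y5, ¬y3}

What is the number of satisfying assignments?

17

Split on y1, then y6.
  y1=T, y6=T: y3, y7 free; 3 ways for (y2,y4,y5) × 2^2 = 12.
  y1=T, y6=F: a clause becomes empty — 0.
  y1=F, y6=T: 5 of the 32 assignments to (y2,y3,y4,y5,y7) work.
  y1=F, y6=F: a clause becomes empty — 0.
Total: 12 + 0 + 5 + 0 = 17.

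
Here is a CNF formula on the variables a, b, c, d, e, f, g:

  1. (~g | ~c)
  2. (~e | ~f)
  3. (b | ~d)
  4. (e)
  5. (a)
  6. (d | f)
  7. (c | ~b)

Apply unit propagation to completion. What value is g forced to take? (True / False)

False

(e) is a unit clause: e = True.
From (~f | ~e) and e = True: f = False.
(a) stands alone — a = True.
From (f | d) and f = False: d = True.
From (~d | b) and d = True: b = True.
From (~b | c) and b = True: c = True.
(~g | ~c): since c = True, the clause reduces to (~g). g = False.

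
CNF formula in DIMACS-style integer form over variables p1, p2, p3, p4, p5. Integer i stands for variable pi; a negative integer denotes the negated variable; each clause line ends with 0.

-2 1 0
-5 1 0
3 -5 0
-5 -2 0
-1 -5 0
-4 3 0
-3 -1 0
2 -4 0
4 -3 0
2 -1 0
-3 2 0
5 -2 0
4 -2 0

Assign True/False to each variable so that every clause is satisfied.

p1=False  p2=False  p3=False  p4=False  p5=False

Try p1 = False.
  then p2 is forced to False.
  then p5 is forced to False.
  then p4 is forced to False.
  then p3 is forced to False.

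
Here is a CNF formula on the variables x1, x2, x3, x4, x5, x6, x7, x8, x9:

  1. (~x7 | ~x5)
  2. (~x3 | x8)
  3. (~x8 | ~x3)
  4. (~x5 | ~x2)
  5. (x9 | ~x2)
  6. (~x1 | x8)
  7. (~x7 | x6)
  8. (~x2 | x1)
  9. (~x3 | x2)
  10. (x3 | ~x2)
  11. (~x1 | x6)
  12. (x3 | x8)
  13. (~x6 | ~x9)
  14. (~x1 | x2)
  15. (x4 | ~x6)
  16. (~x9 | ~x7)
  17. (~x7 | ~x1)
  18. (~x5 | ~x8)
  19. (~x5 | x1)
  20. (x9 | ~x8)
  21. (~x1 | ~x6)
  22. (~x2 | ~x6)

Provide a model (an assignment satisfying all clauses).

x1=F, x2=F, x3=F, x4=T, x5=F, x6=F, x7=F, x8=T, x9=T

Check each clause:
  1. (~x5 | ~x7) — ~x7 is true.
  2. (x8 | ~x3) — x8 is true.
  3. (~x8 | ~x3) — ~x3 is true.
  4. (~x5 | ~x2) — ~x5 is true.
  5. (~x2 | x9) — x9 is true.
  6. (~x1 | x8) — x8 is true.
  7. (x6 | ~x7) — ~x7 is true.
  8. (x1 | ~x2) — ~x2 is true.
  9. (~x3 | x2) — ~x3 is true.
  10. (~x2 | x3) — ~x2 is true.
  11. (~x1 | x6) — ~x1 is true.
  12. (x3 | x8) — x8 is true.
  13. (~x9 | ~x6) — ~x6 is true.
  14. (~x1 | x2) — ~x1 is true.
  15. (~x6 | x4) — ~x6 is true.
  16. (~x9 | ~x7) — ~x7 is true.
  17. (~x1 | ~x7) — ~x7 is true.
  18. (~x5 | ~x8) — ~x5 is true.
  19. (~x5 | x1) — ~x5 is true.
  20. (x9 | ~x8) — x9 is true.
  21. (~x6 | ~x1) — ~x6 is true.
  22. (~x2 | ~x6) — ~x6 is true.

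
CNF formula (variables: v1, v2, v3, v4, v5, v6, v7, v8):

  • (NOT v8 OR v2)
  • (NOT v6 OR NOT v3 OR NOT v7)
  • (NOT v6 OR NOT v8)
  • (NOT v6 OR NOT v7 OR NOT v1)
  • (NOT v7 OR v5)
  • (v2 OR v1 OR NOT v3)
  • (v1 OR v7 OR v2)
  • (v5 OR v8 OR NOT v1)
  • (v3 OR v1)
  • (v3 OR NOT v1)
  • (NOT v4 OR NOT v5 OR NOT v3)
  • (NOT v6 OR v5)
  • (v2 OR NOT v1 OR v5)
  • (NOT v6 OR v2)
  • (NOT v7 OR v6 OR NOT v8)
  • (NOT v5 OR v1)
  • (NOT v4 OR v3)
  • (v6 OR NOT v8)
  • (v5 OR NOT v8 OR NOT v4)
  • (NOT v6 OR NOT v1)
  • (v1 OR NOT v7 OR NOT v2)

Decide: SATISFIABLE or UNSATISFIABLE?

SATISFIABLE

Set v1 = False and propagate.
  then v3 is forced to True.
  then v2 is forced to True.
  then v5 is forced to False.
  then v7 is forced to False.
  then v6 is forced to False.
  then v8 is forced to False.
v4 is now unconstrained; take v4 = True.
Every clause has at least one true literal under this assignment.
So v1 = False, v2 = True, v3 = True, v4 = True, v5 = False, v6 = False, v7 = False, v8 = False is a satisfying assignment.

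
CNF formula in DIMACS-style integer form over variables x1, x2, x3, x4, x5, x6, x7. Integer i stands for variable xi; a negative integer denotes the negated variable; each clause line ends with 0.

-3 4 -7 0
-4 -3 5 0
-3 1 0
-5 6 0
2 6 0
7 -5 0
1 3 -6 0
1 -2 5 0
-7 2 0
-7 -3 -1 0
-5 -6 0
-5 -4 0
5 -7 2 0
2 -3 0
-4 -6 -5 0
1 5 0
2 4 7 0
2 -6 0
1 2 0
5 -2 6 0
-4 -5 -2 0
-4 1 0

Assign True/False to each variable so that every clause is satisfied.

x1 = T, x2 = T, x3 = F, x4 = T, x5 = F, x6 = T, x7 = T

Branch on x1: take x1 = True.
Branch on x2: take x2 = True.
Set x3 = False and propagate.
The remaining clauses are satisfied by x4 = True, x5 = False, x6 = True, x7 = True.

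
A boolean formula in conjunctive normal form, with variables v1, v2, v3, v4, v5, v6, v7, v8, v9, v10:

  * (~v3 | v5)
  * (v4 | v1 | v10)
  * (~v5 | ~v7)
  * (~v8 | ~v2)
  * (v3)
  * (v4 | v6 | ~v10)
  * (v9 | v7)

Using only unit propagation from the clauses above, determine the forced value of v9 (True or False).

Unit clause (v3) sets v3 = True.
(v5 | ~v3) with v3 = True leaves only v5, so v5 = True.
(~v5 | ~v7) with v5 = True leaves only ~v7, so v7 = False.
(v9 | v7) with v7 = False leaves only v9, so v9 = True.

True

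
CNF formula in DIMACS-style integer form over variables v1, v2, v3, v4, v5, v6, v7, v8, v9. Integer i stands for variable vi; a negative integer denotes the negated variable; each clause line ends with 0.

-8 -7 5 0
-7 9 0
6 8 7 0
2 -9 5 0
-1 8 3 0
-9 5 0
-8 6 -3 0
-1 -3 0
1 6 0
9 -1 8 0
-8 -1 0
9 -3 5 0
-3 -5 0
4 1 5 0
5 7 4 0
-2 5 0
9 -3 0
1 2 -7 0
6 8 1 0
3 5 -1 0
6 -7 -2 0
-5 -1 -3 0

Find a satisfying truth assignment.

v4 occurs only positively in the remaining clauses — set v4 = True.
Pure literal: v6 appears only positively; assign v6 = True.
Try v1 = False.
Try v2 = False.
  then v7 is forced to False.
The remaining clauses are satisfied by v3 = False, v5 = True, v8 = False, v9 = False.
Every clause has at least one true literal under this assignment.
Check each clause:
  1. {¬v8, v5, ¬v7} — ¬v8 is true.
  2. {¬v7, v9} — ¬v7 is true.
  3. {v8, v7, v6} — v6 is true.
  4. {¬v9, v2, v5} — v5 is true.
  5. {v8, ¬v1, v3} — ¬v1 is true.
  6. {v5, ¬v9} — v5 is true.
  7. {v6, ¬v8, ¬v3} — ¬v8 is true.
  8. {¬v1, ¬v3} — ¬v3 is true.
  9. {v6, v1} — v6 is true.
  10. {v9, v8, ¬v1} — ¬v1 is true.
  11. {¬v1, ¬v8} — ¬v8 is true.
  12. {v9, ¬v3, v5} — ¬v3 is true.
  13. {¬v5, ¬v3} — ¬v3 is true.
  14. {v5, v4, v1} — v4 is true.
  15. {v7, v5, v4} — v4 is true.
  16. {¬v2, v5} — v5 is true.
  17. {v9, ¬v3} — ¬v3 is true.
  18. {v1, v2, ¬v7} — ¬v7 is true.
  19. {v1, v8, v6} — v6 is true.
  20. {v5, ¬v1, v3} — v5 is true.
  21. {¬v2, ¬v7, v6} — ¬v7 is true.
  22. {¬v5, ¬v3, ¬v1} — ¬v3 is true.

v1 = False, v2 = False, v3 = False, v4 = True, v5 = True, v6 = True, v7 = False, v8 = False, v9 = False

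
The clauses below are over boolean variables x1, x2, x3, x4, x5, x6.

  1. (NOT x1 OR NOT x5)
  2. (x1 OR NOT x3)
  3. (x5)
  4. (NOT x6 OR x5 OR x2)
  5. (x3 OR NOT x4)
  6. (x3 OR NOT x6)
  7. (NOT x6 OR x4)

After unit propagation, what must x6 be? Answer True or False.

False

(x5) stands alone — x5 = True.
From (NOT x1 OR NOT x5) and x5 = True: x1 = False.
From (NOT x3 OR x1) and x1 = False: x3 = False.
In (x3 OR NOT x4), x3 is now false; NOT x4 must hold, so x4 = False.
(NOT x6 OR x3) with x3 = False leaves only NOT x6, so x6 = False.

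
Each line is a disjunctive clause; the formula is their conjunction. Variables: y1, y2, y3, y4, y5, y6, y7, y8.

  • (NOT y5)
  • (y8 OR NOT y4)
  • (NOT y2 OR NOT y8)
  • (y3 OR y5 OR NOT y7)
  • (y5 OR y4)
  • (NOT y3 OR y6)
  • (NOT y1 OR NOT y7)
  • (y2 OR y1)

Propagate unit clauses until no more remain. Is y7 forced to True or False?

False

(NOT y5) stands alone — y5 = False.
From (y5 OR y4) and y5 = False: y4 = True.
(y8 OR NOT y4): since y4 = True, the clause reduces to (y8). y8 = True.
In (NOT y2 OR NOT y8), NOT y8 is now false; NOT y2 must hold, so y2 = False.
In (y1 OR y2), y2 is now false; y1 must hold, so y1 = True.
From (NOT y1 OR NOT y7) and y1 = True: y7 = False.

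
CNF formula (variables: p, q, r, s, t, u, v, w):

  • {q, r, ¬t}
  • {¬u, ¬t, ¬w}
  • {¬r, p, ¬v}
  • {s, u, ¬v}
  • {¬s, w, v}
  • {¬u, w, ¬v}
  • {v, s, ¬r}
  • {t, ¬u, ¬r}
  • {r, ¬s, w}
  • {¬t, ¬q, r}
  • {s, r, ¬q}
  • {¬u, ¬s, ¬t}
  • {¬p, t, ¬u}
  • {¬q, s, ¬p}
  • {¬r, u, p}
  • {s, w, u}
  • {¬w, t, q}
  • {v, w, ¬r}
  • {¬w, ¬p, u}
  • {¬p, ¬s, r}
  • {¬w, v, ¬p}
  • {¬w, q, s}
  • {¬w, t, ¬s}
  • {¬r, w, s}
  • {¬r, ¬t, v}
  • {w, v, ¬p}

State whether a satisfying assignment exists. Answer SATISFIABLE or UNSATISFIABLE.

Set p = True and propagate.
Branch on q: take q = False.
The remaining clauses are satisfied by r = True, s = True, t = True, u = False, v = True, w = False.
Every clause has at least one true literal under this assignment.
So p = T, q = F, r = T, s = T, t = T, u = F, v = T, w = F is a satisfying assignment.

SATISFIABLE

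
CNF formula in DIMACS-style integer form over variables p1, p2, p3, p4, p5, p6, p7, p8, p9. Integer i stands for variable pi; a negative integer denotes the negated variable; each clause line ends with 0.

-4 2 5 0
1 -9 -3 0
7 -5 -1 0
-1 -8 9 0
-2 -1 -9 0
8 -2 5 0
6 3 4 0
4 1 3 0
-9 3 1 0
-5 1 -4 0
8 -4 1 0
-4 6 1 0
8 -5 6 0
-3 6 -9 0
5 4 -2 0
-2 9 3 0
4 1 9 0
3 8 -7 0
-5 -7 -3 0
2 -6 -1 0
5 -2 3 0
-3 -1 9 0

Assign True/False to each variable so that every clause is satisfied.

p1 = F  p2 = T  p3 = T  p4 = T  p5 = F  p6 = T  p7 = T  p8 = T  p9 = F

Check each clause:
  1. (p5 || !p4 || p2) — p2 is true.
  2. (p1 || !p3 || !p9) — !p9 is true.
  3. (!p5 || !p1 || p7) — !p5 is true.
  4. (p9 || !p1 || !p8) — !p1 is true.
  5. (!p9 || !p2 || !p1) — !p1 is true.
  6. (p5 || p8 || !p2) — p8 is true.
  7. (p4 || p3 || p6) — p3 is true.
  8. (p4 || p3 || p1) — p3 is true.
  9. (p3 || !p9 || p1) — p3 is true.
  10. (p1 || !p5 || !p4) — !p5 is true.
  11. (p8 || p1 || !p4) — p8 is true.
  12. (!p4 || p1 || p6) — p6 is true.
  13. (p8 || p6 || !p5) — p8 is true.
  14. (!p3 || p6 || !p9) — p6 is true.
  15. (p5 || p4 || !p2) — p4 is true.
  16. (p9 || p3 || !p2) — p3 is true.
  17. (p1 || p4 || p9) — p4 is true.
  18. (p3 || !p7 || p8) — p8 is true.
  19. (!p3 || !p7 || !p5) — !p5 is true.
  20. (!p6 || !p1 || p2) — p2 is true.
  21. (!p2 || p5 || p3) — p3 is true.
  22. (!p1 || !p3 || p9) — !p1 is true.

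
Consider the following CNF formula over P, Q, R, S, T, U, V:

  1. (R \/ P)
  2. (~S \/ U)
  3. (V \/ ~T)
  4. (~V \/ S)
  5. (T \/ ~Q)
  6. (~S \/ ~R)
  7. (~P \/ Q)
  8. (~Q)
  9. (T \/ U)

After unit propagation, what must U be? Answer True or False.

True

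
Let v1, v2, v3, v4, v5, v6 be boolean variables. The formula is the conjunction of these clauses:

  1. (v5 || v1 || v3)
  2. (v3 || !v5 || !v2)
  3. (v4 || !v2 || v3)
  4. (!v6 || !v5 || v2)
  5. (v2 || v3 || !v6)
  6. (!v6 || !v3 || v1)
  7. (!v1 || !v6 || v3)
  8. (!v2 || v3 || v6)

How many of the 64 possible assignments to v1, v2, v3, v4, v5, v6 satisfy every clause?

Case analysis on v3 and v2:
  v3=T, v2=T: v4, v5 free; 3 ways for (v1,v6) × 2^2 = 12.
  v3=T, v2=F: v4 free; 5 ways for (v1,v5,v6) × 2^1 = 10.
  v3=F, v2=T: a clause becomes empty — 0.
  v3=F, v2=F: v4 free; 3 ways for (v1,v5,v6) × 2^1 = 6.
Total: 12 + 10 + 0 + 6 = 28.

28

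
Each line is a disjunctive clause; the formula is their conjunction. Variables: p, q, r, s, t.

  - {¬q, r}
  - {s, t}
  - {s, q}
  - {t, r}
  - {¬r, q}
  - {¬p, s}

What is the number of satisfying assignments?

7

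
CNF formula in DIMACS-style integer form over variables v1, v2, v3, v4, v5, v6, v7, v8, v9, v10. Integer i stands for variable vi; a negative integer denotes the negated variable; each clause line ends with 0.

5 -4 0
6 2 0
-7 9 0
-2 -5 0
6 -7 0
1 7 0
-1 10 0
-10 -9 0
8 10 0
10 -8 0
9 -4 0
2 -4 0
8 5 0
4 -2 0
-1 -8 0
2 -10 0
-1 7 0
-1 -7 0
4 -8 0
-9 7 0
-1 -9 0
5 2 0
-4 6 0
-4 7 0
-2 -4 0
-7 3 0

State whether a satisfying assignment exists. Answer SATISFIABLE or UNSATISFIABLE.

v4 = True:
  propagation gives v5=True, v2=False; an empty clause results — contradiction.
v4 = False:
  propagation gives v2=False, v6=True, v10=False, v1=False; an empty clause results — contradiction.
Every branch closes, so no satisfying assignment exists.

UNSATISFIABLE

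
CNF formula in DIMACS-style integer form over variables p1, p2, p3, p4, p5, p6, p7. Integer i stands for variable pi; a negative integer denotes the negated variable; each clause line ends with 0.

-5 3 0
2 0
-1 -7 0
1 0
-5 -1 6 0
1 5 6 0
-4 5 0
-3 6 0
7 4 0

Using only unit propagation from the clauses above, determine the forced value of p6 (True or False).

True

(p2) is a unit clause: p2 = True.
(p1) is a unit clause: p1 = True.
(¬p7 ∨ ¬p1): since p1 = True, the clause reduces to (¬p7). p7 = False.
(p7 ∨ p4) with p7 = False leaves only p4, so p4 = True.
From (¬p4 ∨ p5) and p4 = True: p5 = True.
From (p3 ∨ ¬p5) and p5 = True: p3 = True.
(p6 ∨ ¬p1 ∨ ¬p5): since p5 = True, p1 = True, the clause reduces to (p6). p6 = True.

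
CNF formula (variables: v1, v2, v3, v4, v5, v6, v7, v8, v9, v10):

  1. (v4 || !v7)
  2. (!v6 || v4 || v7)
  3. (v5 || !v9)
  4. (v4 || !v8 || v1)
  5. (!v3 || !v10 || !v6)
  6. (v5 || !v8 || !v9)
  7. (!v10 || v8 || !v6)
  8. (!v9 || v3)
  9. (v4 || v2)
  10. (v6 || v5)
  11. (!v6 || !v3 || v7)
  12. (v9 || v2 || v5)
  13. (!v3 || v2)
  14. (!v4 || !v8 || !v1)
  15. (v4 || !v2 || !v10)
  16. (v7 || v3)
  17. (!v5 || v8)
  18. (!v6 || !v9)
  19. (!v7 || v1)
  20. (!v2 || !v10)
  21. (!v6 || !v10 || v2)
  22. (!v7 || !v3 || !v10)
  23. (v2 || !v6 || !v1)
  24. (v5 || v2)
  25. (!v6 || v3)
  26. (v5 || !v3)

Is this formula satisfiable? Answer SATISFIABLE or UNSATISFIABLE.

v10 occurs only negated in the remaining clauses — set v10 = False.
Try v1 = False.
  then v7 is forced to False.
  then v3 is forced to True.
  then v6 is forced to False.
  then v5 is forced to True.
  then v2 is forced to True.
  then v8 is forced to True.
  then v4 is forced to True.
v9 is now unconstrained; take v9 = False.
Every clause has at least one true literal under this assignment.
So v1=0  v2=1  v3=1  v4=1  v5=1  v6=0  v7=0  v8=1  v9=0  v10=0 is a satisfying assignment.

SATISFIABLE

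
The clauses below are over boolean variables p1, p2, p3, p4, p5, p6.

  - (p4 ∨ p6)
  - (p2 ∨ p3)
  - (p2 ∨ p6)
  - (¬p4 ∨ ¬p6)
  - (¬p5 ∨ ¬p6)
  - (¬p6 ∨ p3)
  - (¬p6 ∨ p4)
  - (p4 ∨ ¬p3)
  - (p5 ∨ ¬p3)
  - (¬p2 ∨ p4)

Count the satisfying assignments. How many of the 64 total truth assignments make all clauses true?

Satisfying assignments:
  p1=0 p2=1 p3=0 p4=1 p5=0 p6=0
  p1=0 p2=1 p3=0 p4=1 p5=1 p6=0
  p1=0 p2=1 p3=1 p4=1 p5=1 p6=0
  p1=1 p2=1 p3=0 p4=1 p5=0 p6=0
  p1=1 p2=1 p3=0 p4=1 p5=1 p6=0
  p1=1 p2=1 p3=1 p4=1 p5=1 p6=0
That's 6 in total.

6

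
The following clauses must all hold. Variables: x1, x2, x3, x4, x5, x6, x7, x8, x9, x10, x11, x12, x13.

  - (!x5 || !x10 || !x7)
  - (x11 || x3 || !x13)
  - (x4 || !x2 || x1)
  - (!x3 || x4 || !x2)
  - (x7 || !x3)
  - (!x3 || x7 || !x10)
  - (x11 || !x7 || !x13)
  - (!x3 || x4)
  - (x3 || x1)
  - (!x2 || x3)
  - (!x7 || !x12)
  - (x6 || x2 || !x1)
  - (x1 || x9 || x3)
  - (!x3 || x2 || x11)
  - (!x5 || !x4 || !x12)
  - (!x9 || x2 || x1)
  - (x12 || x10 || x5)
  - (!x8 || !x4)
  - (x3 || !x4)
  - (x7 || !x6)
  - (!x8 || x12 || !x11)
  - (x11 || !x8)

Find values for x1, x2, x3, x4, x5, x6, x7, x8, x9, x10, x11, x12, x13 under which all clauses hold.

x8 occurs only negated in the remaining clauses — set x8 = False.
x13 occurs only negated in the remaining clauses — set x13 = False.
Try x1 = False.
  then x3 is forced to True.
  then x7 is forced to True.
  then x4 is forced to True.
  then x12 is forced to False.
Branch on x2: take x2 = False.
  then x11 is forced to True.
  then x9 is forced to False.
Try x5 = True.
  then x10 is forced to False.
x6 is now unconstrained; take x6 = True.
Check each clause:
  1. (!x10 || !x5 || !x7) — !x10 is true.
  2. (x11 || !x13 || x3) — x3 is true.
  3. (x4 || !x2 || x1) — x4 is true.
  4. (!x2 || !x3 || x4) — x4 is true.
  5. (x7 || !x3) — x7 is true.
  6. (!x3 || x7 || !x10) — !x10 is true.
  7. (!x7 || !x13 || x11) — x11 is true.
  8. (!x3 || x4) — x4 is true.
  9. (x3 || x1) — x3 is true.
  10. (x3 || !x2) — x3 is true.
  11. (!x12 || !x7) — !x12 is true.
  12. (x2 || !x1 || x6) — x6 is true.
  13. (x1 || x3 || x9) — x3 is true.
  14. (x11 || x2 || !x3) — x11 is true.
  15. (!x12 || !x4 || !x5) — !x12 is true.
  16. (!x9 || x1 || x2) — !x9 is true.
  17. (x12 || x10 || x5) — x5 is true.
  18. (!x8 || !x4) — !x8 is true.
  19. (!x4 || x3) — x3 is true.
  20. (!x6 || x7) — x7 is true.
  21. (!x8 || x12 || !x11) — !x8 is true.
  22. (x11 || !x8) — !x8 is true.

x1=False, x2=False, x3=True, x4=True, x5=True, x6=True, x7=True, x8=False, x9=False, x10=False, x11=True, x12=False, x13=False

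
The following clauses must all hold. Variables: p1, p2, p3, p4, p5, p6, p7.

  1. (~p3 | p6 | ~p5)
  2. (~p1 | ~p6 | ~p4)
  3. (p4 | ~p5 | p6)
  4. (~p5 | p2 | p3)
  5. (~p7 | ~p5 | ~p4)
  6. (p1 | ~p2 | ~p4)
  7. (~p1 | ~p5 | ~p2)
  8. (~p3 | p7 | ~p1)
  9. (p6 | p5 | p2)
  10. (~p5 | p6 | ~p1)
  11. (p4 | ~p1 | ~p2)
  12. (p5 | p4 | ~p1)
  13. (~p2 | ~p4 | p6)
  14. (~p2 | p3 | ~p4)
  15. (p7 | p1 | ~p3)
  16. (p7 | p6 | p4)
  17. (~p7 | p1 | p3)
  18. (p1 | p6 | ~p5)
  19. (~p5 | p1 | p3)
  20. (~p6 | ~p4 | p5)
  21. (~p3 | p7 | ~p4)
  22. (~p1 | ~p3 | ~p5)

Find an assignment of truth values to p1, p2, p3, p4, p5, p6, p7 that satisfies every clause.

p1 = F  p2 = T  p3 = T  p4 = F  p5 = F  p6 = T  p7 = T

Check each clause:
  1. (~p5 | p6 | ~p3) — ~p5 is true.
  2. (~p6 | ~p4 | ~p1) — ~p4 is true.
  3. (p6 | ~p5 | p4) — ~p5 is true.
  4. (p3 | p2 | ~p5) — p3 is true.
  5. (~p4 | ~p5 | ~p7) — ~p5 is true.
  6. (~p2 | ~p4 | p1) — ~p4 is true.
  7. (~p2 | ~p5 | ~p1) — ~p5 is true.
  8. (~p3 | p7 | ~p1) — ~p1 is true.
  9. (p2 | p5 | p6) — p2 is true.
  10. (~p1 | p6 | ~p5) — ~p5 is true.
  11. (p4 | ~p2 | ~p1) — ~p1 is true.
  12. (p4 | p5 | ~p1) — ~p1 is true.
  13. (~p4 | p6 | ~p2) — ~p4 is true.
  14. (p3 | ~p4 | ~p2) — p3 is true.
  15. (~p3 | p1 | p7) — p7 is true.
  16. (p6 | p4 | p7) — p6 is true.
  17. (p1 | ~p7 | p3) — p3 is true.
  18. (p6 | p1 | ~p5) — ~p5 is true.
  19. (~p5 | p3 | p1) — p3 is true.
  20. (~p4 | p5 | ~p6) — ~p4 is true.
  21. (p7 | ~p3 | ~p4) — ~p4 is true.
  22. (~p1 | ~p3 | ~p5) — ~p5 is true.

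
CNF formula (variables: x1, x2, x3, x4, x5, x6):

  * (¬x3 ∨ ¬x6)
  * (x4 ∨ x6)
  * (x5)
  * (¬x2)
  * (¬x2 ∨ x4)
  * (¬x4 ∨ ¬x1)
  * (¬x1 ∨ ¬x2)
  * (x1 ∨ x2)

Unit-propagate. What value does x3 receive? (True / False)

False

(x5) is a unit clause: x5 = True.
(¬x2) stands alone — x2 = False.
(x2 ∨ x1): since x2 = False, the clause reduces to (x1). x1 = True.
(¬x4 ∨ ¬x1) with x1 = True leaves only ¬x4, so x4 = False.
In (x6 ∨ x4), x4 is now false; x6 must hold, so x6 = True.
(¬x3 ∨ ¬x6) with x6 = True leaves only ¬x3, so x3 = False.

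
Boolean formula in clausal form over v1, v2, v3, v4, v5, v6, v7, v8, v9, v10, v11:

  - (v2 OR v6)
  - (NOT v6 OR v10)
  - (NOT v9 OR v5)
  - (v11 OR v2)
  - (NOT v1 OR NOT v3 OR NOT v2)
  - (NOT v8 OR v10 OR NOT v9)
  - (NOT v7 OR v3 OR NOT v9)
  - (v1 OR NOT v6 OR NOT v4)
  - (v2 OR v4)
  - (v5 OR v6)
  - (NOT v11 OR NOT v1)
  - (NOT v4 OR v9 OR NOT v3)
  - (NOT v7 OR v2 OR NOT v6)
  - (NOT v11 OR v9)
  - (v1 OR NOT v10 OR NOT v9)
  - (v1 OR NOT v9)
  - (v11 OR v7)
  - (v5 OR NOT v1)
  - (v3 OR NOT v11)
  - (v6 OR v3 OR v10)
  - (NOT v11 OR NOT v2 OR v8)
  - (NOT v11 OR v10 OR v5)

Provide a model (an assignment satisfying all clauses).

v5 occurs only positively in the remaining clauses — set v5 = True.
Try v1 = False.
  then v9 is forced to False.
  then v11 is forced to False.
  then v2 is forced to True.
  then v7 is forced to True.
Set v3 = False and propagate.
For the remaining variables, v4 = False, v6 = False, v8 = True, v10 = True works.

v1=False  v2=True  v3=False  v4=False  v5=True  v6=False  v7=True  v8=True  v9=False  v10=True  v11=False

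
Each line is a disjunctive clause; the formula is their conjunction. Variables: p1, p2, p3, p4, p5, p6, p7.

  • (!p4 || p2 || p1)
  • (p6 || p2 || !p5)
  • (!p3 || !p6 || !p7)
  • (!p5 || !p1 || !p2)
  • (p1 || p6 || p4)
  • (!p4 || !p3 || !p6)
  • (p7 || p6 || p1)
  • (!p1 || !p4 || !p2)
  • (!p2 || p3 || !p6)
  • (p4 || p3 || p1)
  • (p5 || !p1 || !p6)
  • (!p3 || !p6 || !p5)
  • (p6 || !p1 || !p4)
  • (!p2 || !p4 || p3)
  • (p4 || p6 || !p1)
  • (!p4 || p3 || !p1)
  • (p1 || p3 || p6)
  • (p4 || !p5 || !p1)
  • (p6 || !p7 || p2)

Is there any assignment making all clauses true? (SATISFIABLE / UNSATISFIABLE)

Try p1 = False.
The remaining clauses are satisfied by p2 = True, p3 = True, p4 = True, p5 = False, p6 = False, p7 = True.
So p1=F  p2=T  p3=T  p4=T  p5=F  p6=F  p7=T is a satisfying assignment.

SATISFIABLE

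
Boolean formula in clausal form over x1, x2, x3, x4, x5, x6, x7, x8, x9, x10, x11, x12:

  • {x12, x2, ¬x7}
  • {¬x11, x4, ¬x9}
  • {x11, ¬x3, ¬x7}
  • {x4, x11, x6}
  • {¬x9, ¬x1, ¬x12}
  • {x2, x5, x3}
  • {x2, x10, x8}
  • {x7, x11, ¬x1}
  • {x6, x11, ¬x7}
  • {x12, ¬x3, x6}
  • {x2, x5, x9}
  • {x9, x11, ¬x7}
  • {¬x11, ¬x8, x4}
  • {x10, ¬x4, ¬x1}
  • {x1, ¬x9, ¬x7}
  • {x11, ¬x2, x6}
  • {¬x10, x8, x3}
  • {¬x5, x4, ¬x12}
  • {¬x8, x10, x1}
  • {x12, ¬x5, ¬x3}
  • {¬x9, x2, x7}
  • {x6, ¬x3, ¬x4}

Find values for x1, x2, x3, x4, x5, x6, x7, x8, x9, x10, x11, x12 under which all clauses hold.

x1=F, x2=T, x3=F, x4=T, x5=F, x6=T, x7=F, x8=T, x9=T, x10=T, x11=F, x12=T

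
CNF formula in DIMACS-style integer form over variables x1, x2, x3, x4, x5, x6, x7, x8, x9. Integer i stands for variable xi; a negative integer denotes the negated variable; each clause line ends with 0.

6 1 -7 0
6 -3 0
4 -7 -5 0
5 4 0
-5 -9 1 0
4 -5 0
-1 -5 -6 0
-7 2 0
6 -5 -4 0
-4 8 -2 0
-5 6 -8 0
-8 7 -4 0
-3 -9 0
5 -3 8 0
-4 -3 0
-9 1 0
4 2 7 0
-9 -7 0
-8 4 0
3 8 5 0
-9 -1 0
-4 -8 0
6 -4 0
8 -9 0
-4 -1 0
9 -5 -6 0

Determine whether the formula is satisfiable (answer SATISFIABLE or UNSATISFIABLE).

UNSATISFIABLE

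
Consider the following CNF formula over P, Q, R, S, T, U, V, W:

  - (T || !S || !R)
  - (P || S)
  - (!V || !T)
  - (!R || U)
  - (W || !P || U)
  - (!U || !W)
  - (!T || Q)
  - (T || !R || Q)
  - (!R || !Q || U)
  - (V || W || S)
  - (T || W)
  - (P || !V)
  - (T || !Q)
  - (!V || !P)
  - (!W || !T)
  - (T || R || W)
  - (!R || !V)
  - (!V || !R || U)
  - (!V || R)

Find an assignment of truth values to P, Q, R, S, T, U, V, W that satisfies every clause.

P = T  Q = F  R = F  S = T  T = F  U = F  V = F  W = T

Check each clause:
  1. (!R || T || !S) — !R is true.
  2. (P || S) — P is true.
  3. (!T || !V) — !V is true.
  4. (!R || U) — !R is true.
  5. (!P || U || W) — W is true.
  6. (!U || !W) — !U is true.
  7. (Q || !T) — !T is true.
  8. (Q || T || !R) — !R is true.
  9. (!R || U || !Q) — !R is true.
  10. (V || S || W) — W is true.
  11. (T || W) — W is true.
  12. (P || !V) — P is true.
  13. (T || !Q) — !Q is true.
  14. (!V || !P) — !V is true.
  15. (!W || !T) — !T is true.
  16. (R || T || W) — W is true.
  17. (!R || !V) — !V is true.
  18. (U || !R || !V) — !V is true.
  19. (!V || R) — !V is true.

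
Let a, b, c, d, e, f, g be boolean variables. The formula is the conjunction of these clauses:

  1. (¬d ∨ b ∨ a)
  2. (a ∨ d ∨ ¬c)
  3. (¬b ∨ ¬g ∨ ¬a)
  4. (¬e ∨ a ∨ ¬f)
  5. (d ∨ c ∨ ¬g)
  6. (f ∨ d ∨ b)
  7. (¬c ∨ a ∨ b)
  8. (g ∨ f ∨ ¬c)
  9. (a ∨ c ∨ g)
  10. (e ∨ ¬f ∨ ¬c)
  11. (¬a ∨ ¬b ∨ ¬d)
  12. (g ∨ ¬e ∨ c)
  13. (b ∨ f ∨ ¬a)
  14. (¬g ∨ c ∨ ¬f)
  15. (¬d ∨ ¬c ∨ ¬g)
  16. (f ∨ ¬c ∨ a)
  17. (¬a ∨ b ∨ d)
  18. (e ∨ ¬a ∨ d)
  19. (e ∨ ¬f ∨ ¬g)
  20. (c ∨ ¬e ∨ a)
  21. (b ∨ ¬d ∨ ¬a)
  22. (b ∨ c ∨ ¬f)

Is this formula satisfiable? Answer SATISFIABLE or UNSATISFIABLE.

Branch on a: take a = False.
Set b = True and propagate.
Try c = False.
  then g is forced to True.
  then d is forced to True.
  then f is forced to False.
  then e is forced to False.
Every clause has at least one true literal under this assignment.
So a=F  b=T  c=F  d=T  e=F  f=F  g=T is a satisfying assignment.

SATISFIABLE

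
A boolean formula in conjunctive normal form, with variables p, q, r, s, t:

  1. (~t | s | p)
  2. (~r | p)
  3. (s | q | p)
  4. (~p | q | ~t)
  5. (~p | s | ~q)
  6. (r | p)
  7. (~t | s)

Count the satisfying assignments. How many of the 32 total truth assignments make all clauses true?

8

Case analysis on p and s:
  p=1, s=1: r free; 3 ways for (q,t) × 2^1 = 6.
  p=1, s=0: remaining (q,r,t) ∈ {(0,0,0); (0,1,0)} — 2.
  p=0, s=1: a clause becomes empty — 0.
  p=0, s=0: a clause becomes empty — 0.
Total: 6 + 2 + 0 + 0 = 8.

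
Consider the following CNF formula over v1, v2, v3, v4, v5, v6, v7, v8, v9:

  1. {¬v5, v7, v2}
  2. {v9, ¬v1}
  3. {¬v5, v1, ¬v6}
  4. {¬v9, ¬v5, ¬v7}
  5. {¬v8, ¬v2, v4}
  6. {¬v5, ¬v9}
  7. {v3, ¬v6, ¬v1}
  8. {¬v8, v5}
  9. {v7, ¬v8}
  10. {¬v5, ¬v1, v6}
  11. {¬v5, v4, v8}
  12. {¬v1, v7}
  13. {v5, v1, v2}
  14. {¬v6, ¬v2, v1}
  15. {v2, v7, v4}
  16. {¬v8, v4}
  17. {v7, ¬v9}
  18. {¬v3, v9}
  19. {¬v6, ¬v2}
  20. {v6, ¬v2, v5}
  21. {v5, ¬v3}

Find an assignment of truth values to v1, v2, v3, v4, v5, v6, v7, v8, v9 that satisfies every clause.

v4 occurs only positively in the remaining clauses — set v4 = True.
Branch on v1: take v1 = True.
  then v9 is forced to True.
  then v5 is forced to False.
  then v8 is forced to False.
  then v7 is forced to True.
  then v3 is forced to False.
  then v6 is forced to False.
  then v2 is forced to False.
Every clause has at least one true literal under this assignment.

v1 = 1, v2 = 0, v3 = 0, v4 = 1, v5 = 0, v6 = 0, v7 = 1, v8 = 0, v9 = 1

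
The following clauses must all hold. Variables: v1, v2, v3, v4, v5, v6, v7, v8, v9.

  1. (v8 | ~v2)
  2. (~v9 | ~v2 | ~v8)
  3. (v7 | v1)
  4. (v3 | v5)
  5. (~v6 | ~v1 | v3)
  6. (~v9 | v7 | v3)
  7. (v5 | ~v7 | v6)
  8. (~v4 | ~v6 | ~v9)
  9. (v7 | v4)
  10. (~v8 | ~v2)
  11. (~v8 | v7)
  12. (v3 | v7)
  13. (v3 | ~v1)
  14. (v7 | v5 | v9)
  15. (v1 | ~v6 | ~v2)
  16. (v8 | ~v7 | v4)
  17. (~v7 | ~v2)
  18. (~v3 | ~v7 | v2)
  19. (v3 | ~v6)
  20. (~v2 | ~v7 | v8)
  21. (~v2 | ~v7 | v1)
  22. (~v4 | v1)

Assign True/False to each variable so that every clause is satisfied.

v5 occurs only positively in the remaining clauses — set v5 = True.
Branch on v1: take v1 = False.
  then v7 is forced to True.
  then v2 is forced to False.
  then v3 is forced to False.
  then v6 is forced to False.
  then v4 is forced to False.
  then v8 is forced to True.
v9 is now unconstrained; take v9 = False.

v1=False, v2=False, v3=False, v4=False, v5=True, v6=False, v7=True, v8=True, v9=False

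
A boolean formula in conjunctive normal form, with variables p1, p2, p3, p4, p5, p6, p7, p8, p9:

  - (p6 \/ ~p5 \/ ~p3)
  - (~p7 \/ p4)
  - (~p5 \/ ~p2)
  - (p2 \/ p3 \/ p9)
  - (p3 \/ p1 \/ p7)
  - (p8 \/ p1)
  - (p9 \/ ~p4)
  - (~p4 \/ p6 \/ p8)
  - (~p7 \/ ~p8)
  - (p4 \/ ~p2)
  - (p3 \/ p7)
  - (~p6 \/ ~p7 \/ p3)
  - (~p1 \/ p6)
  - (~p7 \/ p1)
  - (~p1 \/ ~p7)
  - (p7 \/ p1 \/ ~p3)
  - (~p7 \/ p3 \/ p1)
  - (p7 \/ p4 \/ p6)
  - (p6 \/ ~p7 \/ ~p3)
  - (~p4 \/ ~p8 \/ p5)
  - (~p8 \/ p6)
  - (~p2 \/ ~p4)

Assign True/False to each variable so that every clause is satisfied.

p1 = T, p2 = F, p3 = T, p4 = F, p5 = F, p6 = T, p7 = F, p8 = T, p9 = F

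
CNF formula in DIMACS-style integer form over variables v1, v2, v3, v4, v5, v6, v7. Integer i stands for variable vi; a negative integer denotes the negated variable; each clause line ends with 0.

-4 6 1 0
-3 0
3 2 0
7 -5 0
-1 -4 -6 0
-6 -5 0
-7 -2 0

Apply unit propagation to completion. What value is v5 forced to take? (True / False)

False

(~v3) is a unit clause: v3 = False.
From (v2 | v3) and v3 = False: v2 = True.
(~v2 | ~v7): since v2 = True, the clause reduces to (~v7). v7 = False.
(~v5 | v7) with v7 = False leaves only ~v5, so v5 = False.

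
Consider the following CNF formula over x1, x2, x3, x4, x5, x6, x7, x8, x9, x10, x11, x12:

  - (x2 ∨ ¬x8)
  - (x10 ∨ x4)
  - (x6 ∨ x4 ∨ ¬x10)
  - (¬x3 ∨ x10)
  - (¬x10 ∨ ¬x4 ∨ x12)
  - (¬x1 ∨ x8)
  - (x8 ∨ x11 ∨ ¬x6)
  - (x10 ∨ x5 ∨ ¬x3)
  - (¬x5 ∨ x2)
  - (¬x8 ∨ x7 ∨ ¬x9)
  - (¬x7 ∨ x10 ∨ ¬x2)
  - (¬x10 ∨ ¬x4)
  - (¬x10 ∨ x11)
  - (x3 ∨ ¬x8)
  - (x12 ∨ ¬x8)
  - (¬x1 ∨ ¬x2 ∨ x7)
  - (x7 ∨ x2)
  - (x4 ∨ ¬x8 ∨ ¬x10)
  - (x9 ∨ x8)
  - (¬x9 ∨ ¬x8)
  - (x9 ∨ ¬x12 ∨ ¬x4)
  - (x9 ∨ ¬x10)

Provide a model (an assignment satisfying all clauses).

Pure literal: x1 appears only negated; assign x1 = False.
Pure literal: x11 appears only positively; assign x11 = True.
Try x2 = True.
For the remaining variables, x3 = True, x4 = False, x5 = False, x6 = True, x7 = False, x8 = False, x9 = True, x10 = True, x12 = False works.

x1 = F, x2 = T, x3 = T, x4 = F, x5 = F, x6 = T, x7 = F, x8 = F, x9 = T, x10 = T, x11 = T, x12 = F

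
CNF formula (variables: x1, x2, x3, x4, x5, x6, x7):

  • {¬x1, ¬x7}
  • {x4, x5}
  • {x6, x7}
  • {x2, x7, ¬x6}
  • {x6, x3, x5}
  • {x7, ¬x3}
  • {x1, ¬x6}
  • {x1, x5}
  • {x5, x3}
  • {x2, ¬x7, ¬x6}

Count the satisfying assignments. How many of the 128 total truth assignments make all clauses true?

Split on x6, then x7.
  x6=1, x7=1: a clause becomes empty — 0.
  x6=1, x7=0: remaining (x1,x2,x3,x4,x5) ∈ {(1,1,0,0,1); (1,1,0,1,1)} — 2.
  x6=0, x7=1: forces x1=0; x5=1; x2, x3, x4 free → 2^3 = 8.
  x6=0, x7=0: a clause becomes empty — 0.
Total: 0 + 2 + 8 + 0 = 10.

10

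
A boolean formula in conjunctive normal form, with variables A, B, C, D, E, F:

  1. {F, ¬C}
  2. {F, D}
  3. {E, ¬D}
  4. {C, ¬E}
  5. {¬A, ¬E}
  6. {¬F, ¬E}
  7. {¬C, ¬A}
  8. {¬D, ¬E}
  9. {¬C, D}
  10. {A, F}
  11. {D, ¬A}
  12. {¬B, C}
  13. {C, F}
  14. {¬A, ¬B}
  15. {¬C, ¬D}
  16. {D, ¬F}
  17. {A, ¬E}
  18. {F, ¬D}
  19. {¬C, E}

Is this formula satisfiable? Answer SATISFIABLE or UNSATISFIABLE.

UNSATISFIABLE

C = True:
  propagation gives F=True, E=False; an empty clause results — contradiction.
C = False:
  propagation gives E=False, D=False, F=True; an empty clause results — contradiction.
Every branch closes, so no satisfying assignment exists.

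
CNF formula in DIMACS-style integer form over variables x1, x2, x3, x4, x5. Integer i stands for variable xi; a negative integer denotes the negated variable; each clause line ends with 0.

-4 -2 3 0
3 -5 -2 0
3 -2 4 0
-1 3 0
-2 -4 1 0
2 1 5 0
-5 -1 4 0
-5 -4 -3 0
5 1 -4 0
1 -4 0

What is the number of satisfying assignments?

8

The models are:
  x1=F x2=F x3=F x4=F x5=T
  x1=F x2=F x3=T x4=F x5=T
  x1=F x2=T x3=T x4=F x5=F
  x1=F x2=T x3=T x4=F x5=T
  x1=T x2=F x3=T x4=F x5=F
  x1=T x2=F x3=T x4=T x5=F
  x1=T x2=T x3=T x4=F x5=F
  x1=T x2=T x3=T x4=T x5=F
Count: 8.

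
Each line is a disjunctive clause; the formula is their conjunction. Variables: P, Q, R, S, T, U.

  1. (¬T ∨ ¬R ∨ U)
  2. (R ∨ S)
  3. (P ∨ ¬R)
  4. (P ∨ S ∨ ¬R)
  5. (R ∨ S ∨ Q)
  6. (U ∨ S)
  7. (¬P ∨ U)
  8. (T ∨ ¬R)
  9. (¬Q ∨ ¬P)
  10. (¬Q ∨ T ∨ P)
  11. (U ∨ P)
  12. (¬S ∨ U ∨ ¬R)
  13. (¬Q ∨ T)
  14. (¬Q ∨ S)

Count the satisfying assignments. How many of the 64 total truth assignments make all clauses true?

7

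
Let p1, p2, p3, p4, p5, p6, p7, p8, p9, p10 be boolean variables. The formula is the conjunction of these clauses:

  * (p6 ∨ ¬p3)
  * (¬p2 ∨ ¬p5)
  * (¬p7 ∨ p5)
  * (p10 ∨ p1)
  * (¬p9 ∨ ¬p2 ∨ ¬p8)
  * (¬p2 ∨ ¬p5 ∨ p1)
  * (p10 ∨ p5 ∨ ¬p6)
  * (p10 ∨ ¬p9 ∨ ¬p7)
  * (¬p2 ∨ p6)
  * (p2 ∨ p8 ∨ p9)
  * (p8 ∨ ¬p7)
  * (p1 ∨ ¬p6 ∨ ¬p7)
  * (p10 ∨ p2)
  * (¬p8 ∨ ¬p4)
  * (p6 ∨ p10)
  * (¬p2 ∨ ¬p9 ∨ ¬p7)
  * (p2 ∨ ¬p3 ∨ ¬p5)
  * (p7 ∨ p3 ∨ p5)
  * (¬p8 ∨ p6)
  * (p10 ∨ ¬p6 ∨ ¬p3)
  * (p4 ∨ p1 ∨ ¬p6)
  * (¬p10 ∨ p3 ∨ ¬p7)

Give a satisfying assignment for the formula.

p1=T  p2=F  p3=T  p4=F  p5=F  p6=T  p7=F  p8=T  p9=F  p10=T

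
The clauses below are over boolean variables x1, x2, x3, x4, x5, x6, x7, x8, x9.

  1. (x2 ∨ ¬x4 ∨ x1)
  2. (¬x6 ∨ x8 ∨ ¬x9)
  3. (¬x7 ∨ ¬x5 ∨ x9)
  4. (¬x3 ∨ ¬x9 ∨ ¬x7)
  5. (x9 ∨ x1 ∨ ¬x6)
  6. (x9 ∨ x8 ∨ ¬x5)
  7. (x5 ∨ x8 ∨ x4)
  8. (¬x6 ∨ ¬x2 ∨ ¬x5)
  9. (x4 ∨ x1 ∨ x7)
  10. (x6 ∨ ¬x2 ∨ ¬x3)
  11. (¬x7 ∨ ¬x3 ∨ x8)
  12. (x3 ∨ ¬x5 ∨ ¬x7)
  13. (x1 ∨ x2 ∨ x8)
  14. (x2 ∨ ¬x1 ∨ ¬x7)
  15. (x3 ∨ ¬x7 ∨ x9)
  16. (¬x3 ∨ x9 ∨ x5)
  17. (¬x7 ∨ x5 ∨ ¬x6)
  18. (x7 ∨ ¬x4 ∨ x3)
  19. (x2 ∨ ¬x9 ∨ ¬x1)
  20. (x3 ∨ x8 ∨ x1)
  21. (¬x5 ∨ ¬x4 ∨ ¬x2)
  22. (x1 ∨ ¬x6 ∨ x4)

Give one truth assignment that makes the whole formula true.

Pure literal: x8 appears only positively; assign x8 = True.
Try x1 = True.
Set x2 = True and propagate.
The remaining clauses are satisfied by x3 = False, x4 = False, x5 = False, x6 = False, x7 = False, x9 = False.
Every clause has at least one true literal under this assignment.
Check each clause:
  1. (x1 ∨ ¬x4 ∨ x2) — x1 is true.
  2. (¬x9 ∨ ¬x6 ∨ x8) — x8 is true.
  3. (x9 ∨ ¬x5 ∨ ¬x7) — ¬x5 is true.
  4. (¬x7 ∨ ¬x9 ∨ ¬x3) — ¬x7 is true.
  5. (x9 ∨ ¬x6 ∨ x1) — ¬x6 is true.
  6. (x8 ∨ x9 ∨ ¬x5) — x8 is true.
  7. (x5 ∨ x4 ∨ x8) — x8 is true.
  8. (¬x5 ∨ ¬x2 ∨ ¬x6) — ¬x6 is true.
  9. (x4 ∨ x7 ∨ x1) — x1 is true.
  10. (¬x3 ∨ ¬x2 ∨ x6) — ¬x3 is true.
  11. (x8 ∨ ¬x7 ∨ ¬x3) — x8 is true.
  12. (¬x7 ∨ ¬x5 ∨ x3) — ¬x7 is true.
  13. (x8 ∨ x2 ∨ x1) — x8 is true.
  14. (¬x1 ∨ ¬x7 ∨ x2) — ¬x7 is true.
  15. (¬x7 ∨ x9 ∨ x3) — ¬x7 is true.
  16. (¬x3 ∨ x9 ∨ x5) — ¬x3 is true.
  17. (x5 ∨ ¬x6 ∨ ¬x7) — ¬x7 is true.
  18. (¬x4 ∨ x3 ∨ x7) — ¬x4 is true.
  19. (x2 ∨ ¬x1 ∨ ¬x9) — x2 is true.
  20. (x1 ∨ x3 ∨ x8) — x8 is true.
  21. (¬x4 ∨ ¬x2 ∨ ¬x5) — ¬x5 is true.
  22. (x4 ∨ ¬x6 ∨ x1) — x1 is true.

x1=True  x2=True  x3=False  x4=False  x5=False  x6=False  x7=False  x8=True  x9=False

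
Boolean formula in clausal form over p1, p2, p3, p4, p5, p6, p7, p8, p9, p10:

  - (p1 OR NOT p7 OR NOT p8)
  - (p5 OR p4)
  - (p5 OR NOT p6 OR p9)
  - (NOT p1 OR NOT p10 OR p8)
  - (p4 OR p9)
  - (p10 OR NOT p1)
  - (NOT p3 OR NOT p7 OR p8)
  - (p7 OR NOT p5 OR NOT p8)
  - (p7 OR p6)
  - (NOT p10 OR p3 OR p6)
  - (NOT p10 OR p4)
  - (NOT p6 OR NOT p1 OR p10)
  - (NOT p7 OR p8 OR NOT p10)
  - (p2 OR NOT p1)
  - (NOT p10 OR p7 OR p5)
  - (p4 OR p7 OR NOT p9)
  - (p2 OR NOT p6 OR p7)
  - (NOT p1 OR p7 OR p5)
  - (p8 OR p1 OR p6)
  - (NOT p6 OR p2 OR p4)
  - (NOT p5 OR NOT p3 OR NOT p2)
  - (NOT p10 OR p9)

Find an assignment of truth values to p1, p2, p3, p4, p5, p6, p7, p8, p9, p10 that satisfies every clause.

p1=0, p2=1, p3=0, p4=1, p5=0, p6=1, p7=0, p8=0, p9=1, p10=0

Check each clause:
  1. (NOT p8 OR NOT p7 OR p1) — NOT p8 is true.
  2. (p5 OR p4) — p4 is true.
  3. (p5 OR p9 OR NOT p6) — p9 is true.
  4. (NOT p10 OR NOT p1 OR p8) — NOT p1 is true.
  5. (p4 OR p9) — p9 is true.
  6. (p10 OR NOT p1) — NOT p1 is true.
  7. (NOT p3 OR p8 OR NOT p7) — NOT p7 is true.
  8. (p7 OR NOT p5 OR NOT p8) — NOT p8 is true.
  9. (p6 OR p7) — p6 is true.
  10. (p6 OR p3 OR NOT p10) — NOT p10 is true.
  11. (NOT p10 OR p4) — p4 is true.
  12. (NOT p6 OR NOT p1 OR p10) — NOT p1 is true.
  13. (p8 OR NOT p10 OR NOT p7) — NOT p7 is true.
  14. (NOT p1 OR p2) — p2 is true.
  15. (p5 OR p7 OR NOT p10) — NOT p10 is true.
  16. (NOT p9 OR p4 OR p7) — p4 is true.
  17. (NOT p6 OR p7 OR p2) — p2 is true.
  18. (NOT p1 OR p5 OR p7) — NOT p1 is true.
  19. (p8 OR p6 OR p1) — p6 is true.
  20. (p2 OR p4 OR NOT p6) — p2 is true.
  21. (NOT p3 OR NOT p5 OR NOT p2) — NOT p5 is true.
  22. (NOT p10 OR p9) — p9 is true.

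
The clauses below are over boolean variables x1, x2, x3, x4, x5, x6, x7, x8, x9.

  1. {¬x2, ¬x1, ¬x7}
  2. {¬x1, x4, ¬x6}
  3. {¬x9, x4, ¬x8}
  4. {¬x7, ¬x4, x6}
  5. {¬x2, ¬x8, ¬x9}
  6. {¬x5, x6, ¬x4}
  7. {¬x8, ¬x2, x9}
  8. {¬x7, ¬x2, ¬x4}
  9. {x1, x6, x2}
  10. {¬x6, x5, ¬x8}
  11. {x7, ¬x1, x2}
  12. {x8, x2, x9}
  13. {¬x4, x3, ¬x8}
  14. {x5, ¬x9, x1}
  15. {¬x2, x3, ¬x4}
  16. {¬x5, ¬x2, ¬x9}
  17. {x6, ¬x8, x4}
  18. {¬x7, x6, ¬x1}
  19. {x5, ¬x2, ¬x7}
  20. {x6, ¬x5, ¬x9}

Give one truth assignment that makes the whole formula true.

Try x1 = False.
The remaining clauses are satisfied by x2 = True, x3 = False, x4 = False, x5 = True, x6 = False, x7 = False, x8 = False, x9 = False.
Every clause has at least one true literal under this assignment.
Check each clause:
  1. {¬x2, ¬x1, ¬x7} — ¬x7 is true.
  2. {¬x1, ¬x6, x4} — ¬x6 is true.
  3. {¬x9, ¬x8, x4} — ¬x8 is true.
  4. {¬x4, x6, ¬x7} — ¬x7 is true.
  5. {¬x2, ¬x9, ¬x8} — ¬x8 is true.
  6. {¬x4, ¬x5, x6} — ¬x4 is true.
  7. {x9, ¬x2, ¬x8} — ¬x8 is true.
  8. {¬x2, ¬x4, ¬x7} — ¬x7 is true.
  9. {x2, x6, x1} — x2 is true.
  10. {x5, ¬x6, ¬x8} — ¬x8 is true.
  11. {¬x1, x2, x7} — x2 is true.
  12. {x2, x8, x9} — x2 is true.
  13. {¬x4, ¬x8, x3} — ¬x8 is true.
  14. {¬x9, x1, x5} — x5 is true.
  15. {¬x4, x3, ¬x2} — ¬x4 is true.
  16. {¬x2, ¬x5, ¬x9} — ¬x9 is true.
  17. {x4, x6, ¬x8} — ¬x8 is true.
  18. {¬x1, x6, ¬x7} — ¬x7 is true.
  19. {¬x7, ¬x2, x5} — ¬x7 is true.
  20. {¬x9, ¬x5, x6} — ¬x9 is true.

x1 = False, x2 = True, x3 = False, x4 = False, x5 = True, x6 = False, x7 = False, x8 = False, x9 = False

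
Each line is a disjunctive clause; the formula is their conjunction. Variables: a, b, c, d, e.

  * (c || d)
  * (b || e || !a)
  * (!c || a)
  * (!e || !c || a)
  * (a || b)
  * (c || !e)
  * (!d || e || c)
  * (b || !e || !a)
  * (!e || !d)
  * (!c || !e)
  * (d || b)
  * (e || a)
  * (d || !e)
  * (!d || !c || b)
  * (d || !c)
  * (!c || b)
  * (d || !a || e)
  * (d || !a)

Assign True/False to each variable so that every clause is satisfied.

a = T, b = T, c = T, d = T, e = F

Pure literal: b appears only positively; assign b = True.
Branch on a: take a = True.
  then d is forced to True.
  then e is forced to False.
  then c is forced to True.
Every clause has at least one true literal under this assignment.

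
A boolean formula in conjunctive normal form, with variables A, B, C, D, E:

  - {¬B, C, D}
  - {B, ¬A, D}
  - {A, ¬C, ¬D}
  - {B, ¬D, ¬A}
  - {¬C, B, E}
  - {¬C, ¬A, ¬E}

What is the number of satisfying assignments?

Case analysis on A and B:
  A=1, B=1: remaining (C,D,E) ∈ {(0,1,0); (0,1,1); (1,0,0); (1,1,0)} — 4.
  A=1, B=0: a clause becomes empty — 0.
  A=0, B=1: remaining (C,D,E) ∈ {(0,1,0); (0,1,1); (1,0,0); (1,0,1)} — 4.
  A=0, B=0: 5 of the 8 assignments to (C,D,E) work.
Total: 4 + 0 + 4 + 5 = 13.

13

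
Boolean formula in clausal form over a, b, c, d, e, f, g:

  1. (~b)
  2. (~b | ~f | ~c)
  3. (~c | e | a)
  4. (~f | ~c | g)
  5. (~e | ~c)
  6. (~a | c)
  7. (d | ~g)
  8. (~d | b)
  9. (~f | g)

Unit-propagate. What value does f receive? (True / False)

(~b) is a unit clause: b = False.
From (b | ~d) and b = False: d = False.
(~g | d): since d = False, the clause reduces to (~g). g = False.
From (~f | g) and g = False: f = False.

False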